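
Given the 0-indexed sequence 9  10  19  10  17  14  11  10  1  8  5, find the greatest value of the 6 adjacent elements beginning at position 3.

17

Elements at indices 3..8: 10, 17, 14, 11, 10, 1
max(10, 17, 14, 11, 10, 1) = 17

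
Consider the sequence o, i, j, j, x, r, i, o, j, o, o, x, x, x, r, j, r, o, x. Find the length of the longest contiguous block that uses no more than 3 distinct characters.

7

add o: window [o] (1 distinct), len 1
add i: window [o, i] (2 distinct), len 2
add j: window [o, i, j] (3 distinct), len 3
add j: window [o, i, j, j] (3 distinct), len 4
add x: window [i, j, j, x] (3 distinct), len 4
add r: window [j, j, x, r] (3 distinct), len 4
add i: window [x, r, i] (3 distinct), len 3
add o: window [r, i, o] (3 distinct), len 3
add j: window [i, o, j] (3 distinct), len 3
add o: window [i, o, j, o] (3 distinct), len 4
add o: window [i, o, j, o, o] (3 distinct), len 5
add x: window [o, j, o, o, x] (3 distinct), len 5
add x: window [o, j, o, o, x, x] (3 distinct), len 6
add x: window [o, j, o, o, x, x, x] (3 distinct), len 7
add r: window [o, o, x, x, x, r] (3 distinct), len 6
add j: window [x, x, x, r, j] (3 distinct), len 5
add r: window [x, x, x, r, j, r] (3 distinct), len 6
add o: window [r, j, r, o] (3 distinct), len 4
add x: window [r, o, x] (3 distinct), len 3
Longest length with ≤3 distinct: 7.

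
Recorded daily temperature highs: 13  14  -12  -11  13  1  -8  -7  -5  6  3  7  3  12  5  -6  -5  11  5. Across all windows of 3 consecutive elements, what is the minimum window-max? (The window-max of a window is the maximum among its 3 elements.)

-5

13 14 -12 → max 14
14 -12 -11 → max 14
-12 -11 13 → max 13
-11 13 1 → max 13
13 1 -8 → max 13
1 -8 -7 → max 1
-8 -7 -5 → max -5
-7 -5 6 → max 6
-5 6 3 → max 6
6 3 7 → max 7
3 7 3 → max 7
7 3 12 → max 12
3 12 5 → max 12
12 5 -6 → max 12
5 -6 -5 → max 5
-6 -5 11 → max 11
-5 11 5 → max 11
Minimum of these is -5.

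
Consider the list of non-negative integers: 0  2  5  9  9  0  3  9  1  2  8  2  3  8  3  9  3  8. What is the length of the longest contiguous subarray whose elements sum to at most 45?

10

→ 0: sum 0, len 1
→ 2: sum 2, len 2
→ 5: sum 7, len 3
→ 9: sum 16, len 4
→ 9: sum 25, len 5
→ 0: sum 25, len 6
→ 3: sum 28, len 7
→ 9: sum 37, len 8
→ 1: sum 38, len 9
→ 2: sum 40, len 10
→ 8 (dropped 0, 2, 5): sum 41, len 8
→ 2: sum 43, len 9
→ 3 (dropped 9): sum 37, len 9
→ 8: sum 45, len 10
→ 3 (dropped 9): sum 39, len 10
→ 9 (dropped 0, 3): sum 45, len 9
→ 3 (dropped 9): sum 39, len 9
→ 8 (dropped 1, 2): sum 44, len 8
Longest length seen: 10.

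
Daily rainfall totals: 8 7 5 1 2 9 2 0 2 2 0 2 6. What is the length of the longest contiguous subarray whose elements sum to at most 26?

[8] sum 8 len 1
[8, 7] sum 15 len 2
[8, 7, 5] sum 20 len 3
[8, 7, 5, 1] sum 21 len 4
[8, 7, 5, 1, 2] sum 23 len 5
[7, 5, 1, 2, 9] sum 24 len 5
[7, 5, 1, 2, 9, 2] sum 26 len 6
[7, 5, 1, 2, 9, 2, 0] sum 26 len 7
[5, 1, 2, 9, 2, 0, 2] sum 21 len 7
[5, 1, 2, 9, 2, 0, 2, 2] sum 23 len 8
[5, 1, 2, 9, 2, 0, 2, 2, 0] sum 23 len 9
[5, 1, 2, 9, 2, 0, 2, 2, 0, 2] sum 25 len 10
[1, 2, 9, 2, 0, 2, 2, 0, 2, 6] sum 26 len 10
Longest length seen: 10.

10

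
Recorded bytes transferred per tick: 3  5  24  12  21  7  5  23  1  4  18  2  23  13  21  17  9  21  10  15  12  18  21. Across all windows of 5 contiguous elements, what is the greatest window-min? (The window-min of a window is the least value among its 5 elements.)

10

Each size-5 window and its min:
[3, 5, 24, 12, 21] → min 3
[5, 24, 12, 21, 7] → min 5
[24, 12, 21, 7, 5] → min 5
[12, 21, 7, 5, 23] → min 5
[21, 7, 5, 23, 1] → min 1
[7, 5, 23, 1, 4] → min 1
[5, 23, 1, 4, 18] → min 1
[23, 1, 4, 18, 2] → min 1
[1, 4, 18, 2, 23] → min 1
[4, 18, 2, 23, 13] → min 2
[18, 2, 23, 13, 21] → min 2
[2, 23, 13, 21, 17] → min 2
[23, 13, 21, 17, 9] → min 9
[13, 21, 17, 9, 21] → min 9
[21, 17, 9, 21, 10] → min 9
[17, 9, 21, 10, 15] → min 9
[9, 21, 10, 15, 12] → min 9
[21, 10, 15, 12, 18] → min 10
[10, 15, 12, 18, 21] → min 10
Greatest of these is 10.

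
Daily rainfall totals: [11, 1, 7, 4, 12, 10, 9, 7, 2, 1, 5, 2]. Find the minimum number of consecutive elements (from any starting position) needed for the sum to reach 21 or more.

2

Extend right; whenever the sum reaches 21, record the length and shrink from the left:
add 11: running sum 11 < 21
add 1: running sum 12 < 21
add 7: running sum 19 < 21
end 3: [11, 1, 7, 4] sum 23, len 4
end 4: [7, 4, 12] sum 23, len 3
end 5: [12, 10] sum 22, len 2
end 6: [12, 10, 9] sum 31, len 3
end 7: [10, 9, 7] sum 26, len 3
end 8: [10, 9, 7, 2] sum 28, len 4
end 9: [10, 9, 7, 2, 1] sum 29, len 5
end 10: [9, 7, 2, 1, 5] sum 24, len 5
end 11: [9, 7, 2, 1, 5, 2] sum 26, len 6
Shortest qualifying length: 2.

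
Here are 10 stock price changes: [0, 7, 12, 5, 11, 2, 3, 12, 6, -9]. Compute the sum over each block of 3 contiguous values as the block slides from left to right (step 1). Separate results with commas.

Sliding a size-3 window across the 10 values:
[0, 7, 12] → sum 19
[7, 12, 5] → sum 24
[12, 5, 11] → sum 28
[5, 11, 2] → sum 18
[11, 2, 3] → sum 16
[2, 3, 12] → sum 17
[3, 12, 6] → sum 21
[12, 6, -9] → sum 9

19, 24, 28, 18, 16, 17, 21, 9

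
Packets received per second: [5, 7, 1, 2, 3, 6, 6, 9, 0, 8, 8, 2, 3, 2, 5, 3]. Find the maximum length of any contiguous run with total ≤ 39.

[5] sum 5 len 1
[5, 7] sum 12 len 2
[5, 7, 1] sum 13 len 3
[5, 7, 1, 2] sum 15 len 4
[5, 7, 1, 2, 3] sum 18 len 5
[5, 7, 1, 2, 3, 6] sum 24 len 6
[5, 7, 1, 2, 3, 6, 6] sum 30 len 7
[5, 7, 1, 2, 3, 6, 6, 9] sum 39 len 8
[5, 7, 1, 2, 3, 6, 6, 9, 0] sum 39 len 9
[1, 2, 3, 6, 6, 9, 0, 8] sum 35 len 8
[6, 6, 9, 0, 8, 8] sum 37 len 6
[6, 6, 9, 0, 8, 8, 2] sum 39 len 7
[6, 9, 0, 8, 8, 2, 3] sum 36 len 7
[6, 9, 0, 8, 8, 2, 3, 2] sum 38 len 8
[9, 0, 8, 8, 2, 3, 2, 5] sum 37 len 8
[0, 8, 8, 2, 3, 2, 5, 3] sum 31 len 8
Longest length seen: 9.

9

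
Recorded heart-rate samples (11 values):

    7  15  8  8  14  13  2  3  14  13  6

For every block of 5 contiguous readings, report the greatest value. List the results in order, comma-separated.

(7, 15, 8, 8, 14) → max 15
(15, 8, 8, 14, 13) → max 15
(8, 8, 14, 13, 2) → max 14
(8, 14, 13, 2, 3) → max 14
(14, 13, 2, 3, 14) → max 14
(13, 2, 3, 14, 13) → max 14
(2, 3, 14, 13, 6) → max 14

15, 15, 14, 14, 14, 14, 14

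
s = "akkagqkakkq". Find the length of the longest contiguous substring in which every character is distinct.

add a: [a] len 1
add k: [a, k] len 2
add k (repeat k, move left end past it): [k] len 1
add a: [k, a] len 2
add g: [k, a, g] len 3
add q: [k, a, g, q] len 4
add k (repeat k, move left end past it): [a, g, q, k] len 4
add a (repeat a, move left end past it): [g, q, k, a] len 4
add k (repeat k, move left end past it): [a, k] len 2
add k (repeat k, move left end past it): [k] len 1
add q: [k, q] len 2
Longest all-distinct length: 4.

4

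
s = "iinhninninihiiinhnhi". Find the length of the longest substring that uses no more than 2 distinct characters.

7

add i: window [i] (1 distinct), len 1
add i: window [i, i] (1 distinct), len 2
add n: window [i, i, n] (2 distinct), len 3
add h: window [n, h] (2 distinct), len 2
add n: window [n, h, n] (2 distinct), len 3
add i: window [n, i] (2 distinct), len 2
add n: window [n, i, n] (2 distinct), len 3
add n: window [n, i, n, n] (2 distinct), len 4
add i: window [n, i, n, n, i] (2 distinct), len 5
add n: window [n, i, n, n, i, n] (2 distinct), len 6
add i: window [n, i, n, n, i, n, i] (2 distinct), len 7
add h: window [i, h] (2 distinct), len 2
add i: window [i, h, i] (2 distinct), len 3
add i: window [i, h, i, i] (2 distinct), len 4
add i: window [i, h, i, i, i] (2 distinct), len 5
add n: window [i, i, i, n] (2 distinct), len 4
add h: window [n, h] (2 distinct), len 2
add n: window [n, h, n] (2 distinct), len 3
add h: window [n, h, n, h] (2 distinct), len 4
add i: window [h, i] (2 distinct), len 2
Longest length with ≤2 distinct: 7.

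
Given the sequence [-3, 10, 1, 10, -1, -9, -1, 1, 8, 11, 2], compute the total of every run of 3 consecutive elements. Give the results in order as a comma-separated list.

8, 21, 10, 0, -11, -9, 8, 20, 21

[-3, 10, 1] → sum 8
[10, 1, 10] → sum 21
[1, 10, -1] → sum 10
[10, -1, -9] → sum 0
[-1, -9, -1] → sum -11
[-9, -1, 1] → sum -9
[-1, 1, 8] → sum 8
[1, 8, 11] → sum 20
[8, 11, 2] → sum 21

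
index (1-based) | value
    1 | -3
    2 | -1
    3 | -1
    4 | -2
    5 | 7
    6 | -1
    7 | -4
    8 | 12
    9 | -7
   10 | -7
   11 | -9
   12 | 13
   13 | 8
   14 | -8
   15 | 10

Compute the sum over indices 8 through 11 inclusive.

Elements at indices 8..11: 12, -7, -7, -9
sum(12, -7, -7, -9) = -11

-11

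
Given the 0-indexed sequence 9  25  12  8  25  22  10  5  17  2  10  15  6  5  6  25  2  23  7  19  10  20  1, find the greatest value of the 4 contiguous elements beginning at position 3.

Elements at indices 3..6: 8, 25, 22, 10
max(8, 25, 22, 10) = 25

25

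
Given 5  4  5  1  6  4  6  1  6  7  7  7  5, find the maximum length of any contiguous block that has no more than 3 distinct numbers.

6

Extend right; when distinct count exceeds 3, shrink from the left:
add 5: window [5] (1 distinct), len 1
add 4: window [5, 4] (2 distinct), len 2
add 5: window [5, 4, 5] (2 distinct), len 3
add 1: window [5, 4, 5, 1] (3 distinct), len 4
add 6: window [5, 1, 6] (3 distinct), len 3
add 4: window [1, 6, 4] (3 distinct), len 3
add 6: window [1, 6, 4, 6] (3 distinct), len 4
add 1: window [1, 6, 4, 6, 1] (3 distinct), len 5
add 6: window [1, 6, 4, 6, 1, 6] (3 distinct), len 6
add 7: window [6, 1, 6, 7] (3 distinct), len 4
add 7: window [6, 1, 6, 7, 7] (3 distinct), len 5
add 7: window [6, 1, 6, 7, 7, 7] (3 distinct), len 6
add 5: window [6, 7, 7, 7, 5] (3 distinct), len 5
Longest length with ≤3 distinct: 6.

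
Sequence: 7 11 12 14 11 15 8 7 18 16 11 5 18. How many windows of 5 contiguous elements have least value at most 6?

[7, 11, 12, 14, 11] → min 7
[11, 12, 14, 11, 15] → min 11
[12, 14, 11, 15, 8] → min 8
[14, 11, 15, 8, 7] → min 7
[11, 15, 8, 7, 18] → min 7
[15, 8, 7, 18, 16] → min 7
[8, 7, 18, 16, 11] → min 7
[7, 18, 16, 11, 5] → min 5  ≤ 6 ✓
[18, 16, 11, 5, 18] → min 5  ≤ 6 ✓
2 windows satisfy the condition.

2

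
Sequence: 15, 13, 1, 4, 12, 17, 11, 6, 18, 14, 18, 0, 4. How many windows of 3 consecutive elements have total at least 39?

(15, 13, 1) → sum 29
(13, 1, 4) → sum 18
(1, 4, 12) → sum 17
(4, 12, 17) → sum 33
(12, 17, 11) → sum 40  ≥ 39 ✓
(17, 11, 6) → sum 34
(11, 6, 18) → sum 35
(6, 18, 14) → sum 38
(18, 14, 18) → sum 50  ≥ 39 ✓
(14, 18, 0) → sum 32
(18, 0, 4) → sum 22
2 windows satisfy the condition.

2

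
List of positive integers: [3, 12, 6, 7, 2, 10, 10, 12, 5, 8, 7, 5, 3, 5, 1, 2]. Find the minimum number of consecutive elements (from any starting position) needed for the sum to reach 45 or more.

5

Extend right; whenever the sum reaches 45, record the length and shrink from the left:
add 3: running sum 3 < 45
add 12: running sum 15 < 45
add 6: running sum 21 < 45
add 7: running sum 28 < 45
add 2: running sum 30 < 45
add 10: running sum 40 < 45
end 6: [12, 6, 7, 2, 10, 10] sum 47, len 6
end 7: [6, 7, 2, 10, 10, 12] sum 47, len 6
end 8: [7, 2, 10, 10, 12, 5] sum 46, len 6
end 9: [10, 10, 12, 5, 8] sum 45, len 5
end 10: [10, 10, 12, 5, 8, 7] sum 52, len 6
end 11: [10, 12, 5, 8, 7, 5] sum 47, len 6
end 12: [10, 12, 5, 8, 7, 5, 3] sum 50, len 7
end 13: [12, 5, 8, 7, 5, 3, 5] sum 45, len 7
end 14: [12, 5, 8, 7, 5, 3, 5, 1] sum 46, len 8
end 15: [12, 5, 8, 7, 5, 3, 5, 1, 2] sum 48, len 9
Shortest qualifying length: 5.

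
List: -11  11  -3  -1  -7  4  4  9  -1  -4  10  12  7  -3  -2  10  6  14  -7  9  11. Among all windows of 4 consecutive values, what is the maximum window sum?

28

-11 11 -3 -1 → sum -4
11 -3 -1 -7 → sum 0
-3 -1 -7 4 → sum -7
-1 -7 4 4 → sum 0
-7 4 4 9 → sum 10
4 4 9 -1 → sum 16
4 9 -1 -4 → sum 8
9 -1 -4 10 → sum 14
-1 -4 10 12 → sum 17
-4 10 12 7 → sum 25
10 12 7 -3 → sum 26
12 7 -3 -2 → sum 14
7 -3 -2 10 → sum 12
-3 -2 10 6 → sum 11
-2 10 6 14 → sum 28
10 6 14 -7 → sum 23
6 14 -7 9 → sum 22
14 -7 9 11 → sum 27
Maximum of these is 28.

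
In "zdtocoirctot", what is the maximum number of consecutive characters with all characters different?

5

[z] len 1
[z, d] len 2
[z, d, t] len 3
[z, d, t, o] len 4
[z, d, t, o, c] len 5
[c, o] len 2
[c, o, i] len 3
[c, o, i, r] len 4
[o, i, r, c] len 4
[o, i, r, c, t] len 5
[i, r, c, t, o] len 5
[o, t] len 2
Longest all-distinct length: 5.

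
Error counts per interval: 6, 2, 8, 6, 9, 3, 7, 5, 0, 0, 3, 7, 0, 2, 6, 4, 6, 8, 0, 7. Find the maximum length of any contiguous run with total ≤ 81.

18

[6] sum 6 len 1
[6, 2] sum 8 len 2
[6, 2, 8] sum 16 len 3
[6, 2, 8, 6] sum 22 len 4
[6, 2, 8, 6, 9] sum 31 len 5
[6, 2, 8, 6, 9, 3] sum 34 len 6
[6, 2, 8, 6, 9, 3, 7] sum 41 len 7
[6, 2, 8, 6, 9, 3, 7, 5] sum 46 len 8
[6, 2, 8, 6, 9, 3, 7, 5, 0] sum 46 len 9
[6, 2, 8, 6, 9, 3, 7, 5, 0, 0] sum 46 len 10
[6, 2, 8, 6, 9, 3, 7, 5, 0, 0, 3] sum 49 len 11
[6, 2, 8, 6, 9, 3, 7, 5, 0, 0, 3, 7] sum 56 len 12
[6, 2, 8, 6, 9, 3, 7, 5, 0, 0, 3, 7, 0] sum 56 len 13
[6, 2, 8, 6, 9, 3, 7, 5, 0, 0, 3, 7, 0, 2] sum 58 len 14
[6, 2, 8, 6, 9, 3, 7, 5, 0, 0, 3, 7, 0, 2, 6] sum 64 len 15
[6, 2, 8, 6, 9, 3, 7, 5, 0, 0, 3, 7, 0, 2, 6, 4] sum 68 len 16
[6, 2, 8, 6, 9, 3, 7, 5, 0, 0, 3, 7, 0, 2, 6, 4, 6] sum 74 len 17
[2, 8, 6, 9, 3, 7, 5, 0, 0, 3, 7, 0, 2, 6, 4, 6, 8] sum 76 len 17
[2, 8, 6, 9, 3, 7, 5, 0, 0, 3, 7, 0, 2, 6, 4, 6, 8, 0] sum 76 len 18
[8, 6, 9, 3, 7, 5, 0, 0, 3, 7, 0, 2, 6, 4, 6, 8, 0, 7] sum 81 len 18
Longest length seen: 18.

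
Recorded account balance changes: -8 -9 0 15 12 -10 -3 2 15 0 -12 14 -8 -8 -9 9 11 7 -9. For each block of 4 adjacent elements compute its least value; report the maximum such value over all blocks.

-3

[-8, -9, 0, 15] → min -9
[-9, 0, 15, 12] → min -9
[0, 15, 12, -10] → min -10
[15, 12, -10, -3] → min -10
[12, -10, -3, 2] → min -10
[-10, -3, 2, 15] → min -10
[-3, 2, 15, 0] → min -3
[2, 15, 0, -12] → min -12
[15, 0, -12, 14] → min -12
[0, -12, 14, -8] → min -12
[-12, 14, -8, -8] → min -12
[14, -8, -8, -9] → min -9
[-8, -8, -9, 9] → min -9
[-8, -9, 9, 11] → min -9
[-9, 9, 11, 7] → min -9
[9, 11, 7, -9] → min -9
Maximum of these is -3.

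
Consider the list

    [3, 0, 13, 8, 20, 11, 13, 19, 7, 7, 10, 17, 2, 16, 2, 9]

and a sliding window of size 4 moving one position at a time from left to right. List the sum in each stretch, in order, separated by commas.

24, 41, 52, 52, 63, 50, 46, 43, 41, 36, 45, 37, 29

3 0 13 8 → sum 24
0 13 8 20 → sum 41
13 8 20 11 → sum 52
8 20 11 13 → sum 52
20 11 13 19 → sum 63
11 13 19 7 → sum 50
13 19 7 7 → sum 46
19 7 7 10 → sum 43
7 7 10 17 → sum 41
7 10 17 2 → sum 36
10 17 2 16 → sum 45
17 2 16 2 → sum 37
2 16 2 9 → sum 29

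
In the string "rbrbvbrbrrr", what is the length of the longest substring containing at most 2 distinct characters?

6

add r: window [r] (1 distinct), len 1
add b: window [r, b] (2 distinct), len 2
add r: window [r, b, r] (2 distinct), len 3
add b: window [r, b, r, b] (2 distinct), len 4
add v: window [b, v] (2 distinct), len 2
add b: window [b, v, b] (2 distinct), len 3
add r: window [b, r] (2 distinct), len 2
add b: window [b, r, b] (2 distinct), len 3
add r: window [b, r, b, r] (2 distinct), len 4
add r: window [b, r, b, r, r] (2 distinct), len 5
add r: window [b, r, b, r, r, r] (2 distinct), len 6
Longest length with ≤2 distinct: 6.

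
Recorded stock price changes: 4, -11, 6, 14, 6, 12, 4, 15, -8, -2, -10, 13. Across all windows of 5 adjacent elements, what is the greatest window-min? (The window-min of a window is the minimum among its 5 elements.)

4

Each size-5 window and its min:
[4, -11, 6, 14, 6] → min -11
[-11, 6, 14, 6, 12] → min -11
[6, 14, 6, 12, 4] → min 4
[14, 6, 12, 4, 15] → min 4
[6, 12, 4, 15, -8] → min -8
[12, 4, 15, -8, -2] → min -8
[4, 15, -8, -2, -10] → min -10
[15, -8, -2, -10, 13] → min -10
Greatest of these is 4.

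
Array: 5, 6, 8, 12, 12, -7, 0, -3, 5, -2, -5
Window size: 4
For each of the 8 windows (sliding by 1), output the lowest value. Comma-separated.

[5, 6, 8, 12] → min 5
[6, 8, 12, 12] → min 6
[8, 12, 12, -7] → min -7
[12, 12, -7, 0] → min -7
[12, -7, 0, -3] → min -7
[-7, 0, -3, 5] → min -7
[0, -3, 5, -2] → min -3
[-3, 5, -2, -5] → min -5

5, 6, -7, -7, -7, -7, -3, -5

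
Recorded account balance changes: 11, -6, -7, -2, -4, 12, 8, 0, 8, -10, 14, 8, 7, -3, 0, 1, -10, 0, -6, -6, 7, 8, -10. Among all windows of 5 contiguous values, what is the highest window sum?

[11, -6, -7, -2, -4] → sum -8
[-6, -7, -2, -4, 12] → sum -7
[-7, -2, -4, 12, 8] → sum 7
[-2, -4, 12, 8, 0] → sum 14
[-4, 12, 8, 0, 8] → sum 24
[12, 8, 0, 8, -10] → sum 18
[8, 0, 8, -10, 14] → sum 20
[0, 8, -10, 14, 8] → sum 20
[8, -10, 14, 8, 7] → sum 27
[-10, 14, 8, 7, -3] → sum 16
[14, 8, 7, -3, 0] → sum 26
[8, 7, -3, 0, 1] → sum 13
[7, -3, 0, 1, -10] → sum -5
[-3, 0, 1, -10, 0] → sum -12
[0, 1, -10, 0, -6] → sum -15
[1, -10, 0, -6, -6] → sum -21
[-10, 0, -6, -6, 7] → sum -15
[0, -6, -6, 7, 8] → sum 3
[-6, -6, 7, 8, -10] → sum -7
Highest of these is 27.

27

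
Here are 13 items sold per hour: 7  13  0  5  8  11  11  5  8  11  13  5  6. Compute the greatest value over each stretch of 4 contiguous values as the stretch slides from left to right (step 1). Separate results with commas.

13, 13, 11, 11, 11, 11, 11, 13, 13, 13

7 13 0 5 → max 13
13 0 5 8 → max 13
0 5 8 11 → max 11
5 8 11 11 → max 11
8 11 11 5 → max 11
11 11 5 8 → max 11
11 5 8 11 → max 11
5 8 11 13 → max 13
8 11 13 5 → max 13
11 13 5 6 → max 13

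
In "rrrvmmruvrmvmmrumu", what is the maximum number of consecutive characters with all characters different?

add r: [r] len 1
add r (repeat r, move left end past it): [r] len 1
add r (repeat r, move left end past it): [r] len 1
add v: [r, v] len 2
add m: [r, v, m] len 3
add m (repeat m, move left end past it): [m] len 1
add r: [m, r] len 2
add u: [m, r, u] len 3
add v: [m, r, u, v] len 4
add r (repeat r, move left end past it): [u, v, r] len 3
add m: [u, v, r, m] len 4
add v (repeat v, move left end past it): [r, m, v] len 3
add m (repeat m, move left end past it): [v, m] len 2
add m (repeat m, move left end past it): [m] len 1
add r: [m, r] len 2
add u: [m, r, u] len 3
add m (repeat m, move left end past it): [r, u, m] len 3
add u (repeat u, move left end past it): [m, u] len 2
Longest all-distinct length: 4.

4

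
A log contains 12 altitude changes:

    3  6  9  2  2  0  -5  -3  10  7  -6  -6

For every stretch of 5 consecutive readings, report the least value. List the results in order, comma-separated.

2, 0, -5, -5, -5, -5, -6, -6

(3, 6, 9, 2, 2) → min 2
(6, 9, 2, 2, 0) → min 0
(9, 2, 2, 0, -5) → min -5
(2, 2, 0, -5, -3) → min -5
(2, 0, -5, -3, 10) → min -5
(0, -5, -3, 10, 7) → min -5
(-5, -3, 10, 7, -6) → min -6
(-3, 10, 7, -6, -6) → min -6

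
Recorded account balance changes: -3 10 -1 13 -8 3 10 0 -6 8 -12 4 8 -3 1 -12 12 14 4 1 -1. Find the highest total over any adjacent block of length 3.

30

(-3, 10, -1) → sum 6
(10, -1, 13) → sum 22
(-1, 13, -8) → sum 4
(13, -8, 3) → sum 8
(-8, 3, 10) → sum 5
(3, 10, 0) → sum 13
(10, 0, -6) → sum 4
(0, -6, 8) → sum 2
(-6, 8, -12) → sum -10
(8, -12, 4) → sum 0
(-12, 4, 8) → sum 0
(4, 8, -3) → sum 9
(8, -3, 1) → sum 6
(-3, 1, -12) → sum -14
(1, -12, 12) → sum 1
(-12, 12, 14) → sum 14
(12, 14, 4) → sum 30
(14, 4, 1) → sum 19
(4, 1, -1) → sum 4
Highest of these is 30.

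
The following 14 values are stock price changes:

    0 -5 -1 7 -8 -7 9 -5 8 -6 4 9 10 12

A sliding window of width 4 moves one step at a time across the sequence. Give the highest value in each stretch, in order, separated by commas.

(0, -5, -1, 7) → max 7
(-5, -1, 7, -8) → max 7
(-1, 7, -8, -7) → max 7
(7, -8, -7, 9) → max 9
(-8, -7, 9, -5) → max 9
(-7, 9, -5, 8) → max 9
(9, -5, 8, -6) → max 9
(-5, 8, -6, 4) → max 8
(8, -6, 4, 9) → max 9
(-6, 4, 9, 10) → max 10
(4, 9, 10, 12) → max 12

7, 7, 7, 9, 9, 9, 9, 8, 9, 10, 12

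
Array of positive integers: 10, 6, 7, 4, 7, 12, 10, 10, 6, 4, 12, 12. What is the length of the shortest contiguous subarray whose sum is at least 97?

12

add 10: running sum 10 < 97
add 6: running sum 16 < 97
add 7: running sum 23 < 97
add 4: running sum 27 < 97
add 7: running sum 34 < 97
add 12: running sum 46 < 97
add 10: running sum 56 < 97
add 10: running sum 66 < 97
add 6: running sum 72 < 97
add 4: running sum 76 < 97
add 12: running sum 88 < 97
end 11: [10, 6, 7, 4, 7, 12, 10, 10, 6, 4, 12, 12] sum 100, len 12
Shortest qualifying length: 12.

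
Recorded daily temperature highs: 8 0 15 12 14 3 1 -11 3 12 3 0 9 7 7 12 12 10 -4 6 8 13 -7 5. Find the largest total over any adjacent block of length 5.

49

Window sums for each of the 20 positions:
8 0 15 12 14 → sum 49
0 15 12 14 3 → sum 44
15 12 14 3 1 → sum 45
12 14 3 1 -11 → sum 19
14 3 1 -11 3 → sum 10
3 1 -11 3 12 → sum 8
1 -11 3 12 3 → sum 8
-11 3 12 3 0 → sum 7
3 12 3 0 9 → sum 27
12 3 0 9 7 → sum 31
3 0 9 7 7 → sum 26
0 9 7 7 12 → sum 35
9 7 7 12 12 → sum 47
7 7 12 12 10 → sum 48
7 12 12 10 -4 → sum 37
12 12 10 -4 6 → sum 36
12 10 -4 6 8 → sum 32
10 -4 6 8 13 → sum 33
-4 6 8 13 -7 → sum 16
6 8 13 -7 5 → sum 25
Largest of these is 49.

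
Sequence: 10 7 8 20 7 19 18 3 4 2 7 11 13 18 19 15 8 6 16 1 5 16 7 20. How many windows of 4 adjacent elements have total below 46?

12

10 7 8 20 → sum 45  < 46 ✓
7 8 20 7 → sum 42  < 46 ✓
8 20 7 19 → sum 54
20 7 19 18 → sum 64
7 19 18 3 → sum 47
19 18 3 4 → sum 44  < 46 ✓
18 3 4 2 → sum 27  < 46 ✓
3 4 2 7 → sum 16  < 46 ✓
4 2 7 11 → sum 24  < 46 ✓
2 7 11 13 → sum 33  < 46 ✓
7 11 13 18 → sum 49
11 13 18 19 → sum 61
13 18 19 15 → sum 65
18 19 15 8 → sum 60
19 15 8 6 → sum 48
15 8 6 16 → sum 45  < 46 ✓
8 6 16 1 → sum 31  < 46 ✓
6 16 1 5 → sum 28  < 46 ✓
16 1 5 16 → sum 38  < 46 ✓
1 5 16 7 → sum 29  < 46 ✓
5 16 7 20 → sum 48
12 windows satisfy the condition.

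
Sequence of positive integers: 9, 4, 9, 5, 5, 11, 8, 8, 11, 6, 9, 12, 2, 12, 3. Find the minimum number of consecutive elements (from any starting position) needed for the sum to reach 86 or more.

add 9: running sum 9 < 86
add 4: running sum 13 < 86
add 9: running sum 22 < 86
add 5: running sum 27 < 86
add 5: running sum 32 < 86
add 11: running sum 43 < 86
add 8: running sum 51 < 86
add 8: running sum 59 < 86
add 11: running sum 70 < 86
add 6: running sum 76 < 86
add 9: running sum 85 < 86
add 12: shortest ending here [4, 9, 5, 5, 11, 8, 8, 11, 6, 9, 12] sum 88, len 11
add 2: shortest ending here [9, 5, 5, 11, 8, 8, 11, 6, 9, 12, 2] sum 86, len 11
add 12: shortest ending here [5, 5, 11, 8, 8, 11, 6, 9, 12, 2, 12] sum 89, len 11
add 3: shortest ending here [5, 11, 8, 8, 11, 6, 9, 12, 2, 12, 3] sum 87, len 11
Shortest qualifying length: 11.

11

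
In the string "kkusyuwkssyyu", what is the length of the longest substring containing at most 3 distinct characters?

add k: window [k] (1 distinct), len 1
add k: window [k, k] (1 distinct), len 2
add u: window [k, k, u] (2 distinct), len 3
add s: window [k, k, u, s] (3 distinct), len 4
add y: window [u, s, y] (3 distinct), len 3
add u: window [u, s, y, u] (3 distinct), len 4
add w: window [y, u, w] (3 distinct), len 3
add k: window [u, w, k] (3 distinct), len 3
add s: window [w, k, s] (3 distinct), len 3
add s: window [w, k, s, s] (3 distinct), len 4
add y: window [k, s, s, y] (3 distinct), len 4
add y: window [k, s, s, y, y] (3 distinct), len 5
add u: window [s, s, y, y, u] (3 distinct), len 5
Longest length with ≤3 distinct: 5.

5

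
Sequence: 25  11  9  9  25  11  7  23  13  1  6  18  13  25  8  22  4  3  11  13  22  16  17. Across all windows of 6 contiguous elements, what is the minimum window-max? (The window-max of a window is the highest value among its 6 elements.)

22

[25, 11, 9, 9, 25, 11] → max 25
[11, 9, 9, 25, 11, 7] → max 25
[9, 9, 25, 11, 7, 23] → max 25
[9, 25, 11, 7, 23, 13] → max 25
[25, 11, 7, 23, 13, 1] → max 25
[11, 7, 23, 13, 1, 6] → max 23
[7, 23, 13, 1, 6, 18] → max 23
[23, 13, 1, 6, 18, 13] → max 23
[13, 1, 6, 18, 13, 25] → max 25
[1, 6, 18, 13, 25, 8] → max 25
[6, 18, 13, 25, 8, 22] → max 25
[18, 13, 25, 8, 22, 4] → max 25
[13, 25, 8, 22, 4, 3] → max 25
[25, 8, 22, 4, 3, 11] → max 25
[8, 22, 4, 3, 11, 13] → max 22
[22, 4, 3, 11, 13, 22] → max 22
[4, 3, 11, 13, 22, 16] → max 22
[3, 11, 13, 22, 16, 17] → max 22
Minimum of these is 22.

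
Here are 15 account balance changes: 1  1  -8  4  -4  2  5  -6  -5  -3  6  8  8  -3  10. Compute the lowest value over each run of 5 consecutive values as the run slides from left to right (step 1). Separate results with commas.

-8, -8, -8, -6, -6, -6, -6, -6, -5, -3, -3

(1, 1, -8, 4, -4) → min -8
(1, -8, 4, -4, 2) → min -8
(-8, 4, -4, 2, 5) → min -8
(4, -4, 2, 5, -6) → min -6
(-4, 2, 5, -6, -5) → min -6
(2, 5, -6, -5, -3) → min -6
(5, -6, -5, -3, 6) → min -6
(-6, -5, -3, 6, 8) → min -6
(-5, -3, 6, 8, 8) → min -5
(-3, 6, 8, 8, -3) → min -3
(6, 8, 8, -3, 10) → min -3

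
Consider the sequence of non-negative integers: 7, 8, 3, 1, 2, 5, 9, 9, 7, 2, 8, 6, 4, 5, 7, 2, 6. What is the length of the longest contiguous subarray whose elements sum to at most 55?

10

[7] sum 7 len 1
[7, 8] sum 15 len 2
[7, 8, 3] sum 18 len 3
[7, 8, 3, 1] sum 19 len 4
[7, 8, 3, 1, 2] sum 21 len 5
[7, 8, 3, 1, 2, 5] sum 26 len 6
[7, 8, 3, 1, 2, 5, 9] sum 35 len 7
[7, 8, 3, 1, 2, 5, 9, 9] sum 44 len 8
[7, 8, 3, 1, 2, 5, 9, 9, 7] sum 51 len 9
[7, 8, 3, 1, 2, 5, 9, 9, 7, 2] sum 53 len 10
[8, 3, 1, 2, 5, 9, 9, 7, 2, 8] sum 54 len 10
[3, 1, 2, 5, 9, 9, 7, 2, 8, 6] sum 52 len 10
[1, 2, 5, 9, 9, 7, 2, 8, 6, 4] sum 53 len 10
[5, 9, 9, 7, 2, 8, 6, 4, 5] sum 55 len 9
[9, 7, 2, 8, 6, 4, 5, 7] sum 48 len 8
[9, 7, 2, 8, 6, 4, 5, 7, 2] sum 50 len 9
[7, 2, 8, 6, 4, 5, 7, 2, 6] sum 47 len 9
Longest length seen: 10.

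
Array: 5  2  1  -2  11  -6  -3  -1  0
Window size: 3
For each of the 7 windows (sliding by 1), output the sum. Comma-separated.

8, 1, 10, 3, 2, -10, -4

[5, 2, 1] → sum 8
[2, 1, -2] → sum 1
[1, -2, 11] → sum 10
[-2, 11, -6] → sum 3
[11, -6, -3] → sum 2
[-6, -3, -1] → sum -10
[-3, -1, 0] → sum -4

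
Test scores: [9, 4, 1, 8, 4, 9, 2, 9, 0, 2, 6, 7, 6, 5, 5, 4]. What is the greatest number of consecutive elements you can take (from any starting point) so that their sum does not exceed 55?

Extend to the right; shrink from the left whenever the sum exceeds 55:
add 9: [9] sum 9, len 1
add 4: [9, 4] sum 13, len 2
add 1: [9, 4, 1] sum 14, len 3
add 8: [9, 4, 1, 8] sum 22, len 4
add 4: [9, 4, 1, 8, 4] sum 26, len 5
add 9: [9, 4, 1, 8, 4, 9] sum 35, len 6
add 2: [9, 4, 1, 8, 4, 9, 2] sum 37, len 7
add 9: [9, 4, 1, 8, 4, 9, 2, 9] sum 46, len 8
add 0: [9, 4, 1, 8, 4, 9, 2, 9, 0] sum 46, len 9
add 2: [9, 4, 1, 8, 4, 9, 2, 9, 0, 2] sum 48, len 10
add 6: [9, 4, 1, 8, 4, 9, 2, 9, 0, 2, 6] sum 54, len 11
add 7: [4, 1, 8, 4, 9, 2, 9, 0, 2, 6, 7] sum 52, len 11
add 6: [1, 8, 4, 9, 2, 9, 0, 2, 6, 7, 6] sum 54, len 11
add 5: [4, 9, 2, 9, 0, 2, 6, 7, 6, 5] sum 50, len 10
add 5: [4, 9, 2, 9, 0, 2, 6, 7, 6, 5, 5] sum 55, len 11
add 4: [9, 2, 9, 0, 2, 6, 7, 6, 5, 5, 4] sum 55, len 11
Longest length seen: 11.

11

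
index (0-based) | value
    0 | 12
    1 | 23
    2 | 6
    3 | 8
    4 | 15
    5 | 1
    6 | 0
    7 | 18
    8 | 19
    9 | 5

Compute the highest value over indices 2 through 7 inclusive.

18

Elements at indices 2..7: 6, 8, 15, 1, 0, 18
max(6, 8, 15, 1, 0, 18) = 18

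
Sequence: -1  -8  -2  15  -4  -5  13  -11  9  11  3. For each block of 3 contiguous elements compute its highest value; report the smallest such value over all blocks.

-1 -8 -2 → max -1
-8 -2 15 → max 15
-2 15 -4 → max 15
15 -4 -5 → max 15
-4 -5 13 → max 13
-5 13 -11 → max 13
13 -11 9 → max 13
-11 9 11 → max 11
9 11 3 → max 11
Smallest of these is -1.

-1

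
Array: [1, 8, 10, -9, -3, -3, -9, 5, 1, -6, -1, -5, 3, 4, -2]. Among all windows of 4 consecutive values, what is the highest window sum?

1 8 10 -9 → sum 10
8 10 -9 -3 → sum 6
10 -9 -3 -3 → sum -5
-9 -3 -3 -9 → sum -24
-3 -3 -9 5 → sum -10
-3 -9 5 1 → sum -6
-9 5 1 -6 → sum -9
5 1 -6 -1 → sum -1
1 -6 -1 -5 → sum -11
-6 -1 -5 3 → sum -9
-1 -5 3 4 → sum 1
-5 3 4 -2 → sum 0
Highest of these is 10.

10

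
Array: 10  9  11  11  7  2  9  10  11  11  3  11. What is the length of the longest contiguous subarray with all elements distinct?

5

add 10: [10] len 1
add 9: [10, 9] len 2
add 11: [10, 9, 11] len 3
add 11 (repeat 11, move left end past it): [11] len 1
add 7: [11, 7] len 2
add 2: [11, 7, 2] len 3
add 9: [11, 7, 2, 9] len 4
add 10: [11, 7, 2, 9, 10] len 5
add 11 (repeat 11, move left end past it): [7, 2, 9, 10, 11] len 5
add 11 (repeat 11, move left end past it): [11] len 1
add 3: [11, 3] len 2
add 11 (repeat 11, move left end past it): [3, 11] len 2
Longest all-distinct length: 5.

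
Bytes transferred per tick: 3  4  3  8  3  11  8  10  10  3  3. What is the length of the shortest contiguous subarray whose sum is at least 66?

Extend right; whenever the sum reaches 66, record the length and shrink from the left:
add 3: running sum 3 < 66
add 4: running sum 7 < 66
add 3: running sum 10 < 66
add 8: running sum 18 < 66
add 3: running sum 21 < 66
add 11: running sum 32 < 66
add 8: running sum 40 < 66
add 10: running sum 50 < 66
add 10: running sum 60 < 66
add 3: running sum 63 < 66
end 10: [3, 4, 3, 8, 3, 11, 8, 10, 10, 3, 3] sum 66, len 11
Shortest qualifying length: 11.

11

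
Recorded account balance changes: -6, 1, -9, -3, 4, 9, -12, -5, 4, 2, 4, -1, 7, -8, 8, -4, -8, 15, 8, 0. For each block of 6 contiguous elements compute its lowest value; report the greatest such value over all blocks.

-5

Each size-6 window and its min:
(-6, 1, -9, -3, 4, 9) → min -9
(1, -9, -3, 4, 9, -12) → min -12
(-9, -3, 4, 9, -12, -5) → min -12
(-3, 4, 9, -12, -5, 4) → min -12
(4, 9, -12, -5, 4, 2) → min -12
(9, -12, -5, 4, 2, 4) → min -12
(-12, -5, 4, 2, 4, -1) → min -12
(-5, 4, 2, 4, -1, 7) → min -5
(4, 2, 4, -1, 7, -8) → min -8
(2, 4, -1, 7, -8, 8) → min -8
(4, -1, 7, -8, 8, -4) → min -8
(-1, 7, -8, 8, -4, -8) → min -8
(7, -8, 8, -4, -8, 15) → min -8
(-8, 8, -4, -8, 15, 8) → min -8
(8, -4, -8, 15, 8, 0) → min -8
Greatest of these is -5.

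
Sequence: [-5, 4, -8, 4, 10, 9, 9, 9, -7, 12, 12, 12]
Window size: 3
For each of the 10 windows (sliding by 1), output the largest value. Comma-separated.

[-5, 4, -8] → max 4
[4, -8, 4] → max 4
[-8, 4, 10] → max 10
[4, 10, 9] → max 10
[10, 9, 9] → max 10
[9, 9, 9] → max 9
[9, 9, -7] → max 9
[9, -7, 12] → max 12
[-7, 12, 12] → max 12
[12, 12, 12] → max 12

4, 4, 10, 10, 10, 9, 9, 12, 12, 12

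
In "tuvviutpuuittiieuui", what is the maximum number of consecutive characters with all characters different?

5

[t] len 1
[t, u] len 2
[t, u, v] len 3
[v] len 1
[v, i] len 2
[v, i, u] len 3
[v, i, u, t] len 4
[v, i, u, t, p] len 5
[t, p, u] len 3
[u] len 1
[u, i] len 2
[u, i, t] len 3
[t] len 1
[t, i] len 2
[i] len 1
[i, e] len 2
[i, e, u] len 3
[u] len 1
[u, i] len 2
Longest all-distinct length: 5.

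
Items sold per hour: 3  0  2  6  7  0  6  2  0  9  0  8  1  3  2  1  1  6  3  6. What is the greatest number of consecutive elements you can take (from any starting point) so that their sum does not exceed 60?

[3] sum 3 len 1
[3, 0] sum 3 len 2
[3, 0, 2] sum 5 len 3
[3, 0, 2, 6] sum 11 len 4
[3, 0, 2, 6, 7] sum 18 len 5
[3, 0, 2, 6, 7, 0] sum 18 len 6
[3, 0, 2, 6, 7, 0, 6] sum 24 len 7
[3, 0, 2, 6, 7, 0, 6, 2] sum 26 len 8
[3, 0, 2, 6, 7, 0, 6, 2, 0] sum 26 len 9
[3, 0, 2, 6, 7, 0, 6, 2, 0, 9] sum 35 len 10
[3, 0, 2, 6, 7, 0, 6, 2, 0, 9, 0] sum 35 len 11
[3, 0, 2, 6, 7, 0, 6, 2, 0, 9, 0, 8] sum 43 len 12
[3, 0, 2, 6, 7, 0, 6, 2, 0, 9, 0, 8, 1] sum 44 len 13
[3, 0, 2, 6, 7, 0, 6, 2, 0, 9, 0, 8, 1, 3] sum 47 len 14
[3, 0, 2, 6, 7, 0, 6, 2, 0, 9, 0, 8, 1, 3, 2] sum 49 len 15
[3, 0, 2, 6, 7, 0, 6, 2, 0, 9, 0, 8, 1, 3, 2, 1] sum 50 len 16
[3, 0, 2, 6, 7, 0, 6, 2, 0, 9, 0, 8, 1, 3, 2, 1, 1] sum 51 len 17
[3, 0, 2, 6, 7, 0, 6, 2, 0, 9, 0, 8, 1, 3, 2, 1, 1, 6] sum 57 len 18
[3, 0, 2, 6, 7, 0, 6, 2, 0, 9, 0, 8, 1, 3, 2, 1, 1, 6, 3] sum 60 len 19
[7, 0, 6, 2, 0, 9, 0, 8, 1, 3, 2, 1, 1, 6, 3, 6] sum 55 len 16
Longest length seen: 19.

19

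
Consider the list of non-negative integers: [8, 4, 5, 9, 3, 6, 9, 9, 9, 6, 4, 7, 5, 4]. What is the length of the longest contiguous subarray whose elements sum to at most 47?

Extend to the right; shrink from the left whenever the sum exceeds 47:
[8] sum 8 len 1
[8, 4] sum 12 len 2
[8, 4, 5] sum 17 len 3
[8, 4, 5, 9] sum 26 len 4
[8, 4, 5, 9, 3] sum 29 len 5
[8, 4, 5, 9, 3, 6] sum 35 len 6
[8, 4, 5, 9, 3, 6, 9] sum 44 len 7
[4, 5, 9, 3, 6, 9, 9] sum 45 len 7
[9, 3, 6, 9, 9, 9] sum 45 len 6
[3, 6, 9, 9, 9, 6] sum 42 len 6
[3, 6, 9, 9, 9, 6, 4] sum 46 len 7
[9, 9, 9, 6, 4, 7] sum 44 len 6
[9, 9, 6, 4, 7, 5] sum 40 len 6
[9, 9, 6, 4, 7, 5, 4] sum 44 len 7
Longest length seen: 7.

7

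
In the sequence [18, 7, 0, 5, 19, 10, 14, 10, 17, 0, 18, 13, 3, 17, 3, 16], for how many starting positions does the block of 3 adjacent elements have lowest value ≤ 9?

[18, 7, 0] → min 0  ≤ 9 ✓
[7, 0, 5] → min 0  ≤ 9 ✓
[0, 5, 19] → min 0  ≤ 9 ✓
[5, 19, 10] → min 5  ≤ 9 ✓
[19, 10, 14] → min 10
[10, 14, 10] → min 10
[14, 10, 17] → min 10
[10, 17, 0] → min 0  ≤ 9 ✓
[17, 0, 18] → min 0  ≤ 9 ✓
[0, 18, 13] → min 0  ≤ 9 ✓
[18, 13, 3] → min 3  ≤ 9 ✓
[13, 3, 17] → min 3  ≤ 9 ✓
[3, 17, 3] → min 3  ≤ 9 ✓
[17, 3, 16] → min 3  ≤ 9 ✓
11 windows satisfy the condition.

11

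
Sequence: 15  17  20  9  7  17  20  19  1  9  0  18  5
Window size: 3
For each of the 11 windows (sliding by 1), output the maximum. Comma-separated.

15 17 20 → max 20
17 20 9 → max 20
20 9 7 → max 20
9 7 17 → max 17
7 17 20 → max 20
17 20 19 → max 20
20 19 1 → max 20
19 1 9 → max 19
1 9 0 → max 9
9 0 18 → max 18
0 18 5 → max 18

20, 20, 20, 17, 20, 20, 20, 19, 9, 18, 18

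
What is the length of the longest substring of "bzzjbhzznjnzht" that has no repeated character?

add b: [b] len 1
add z: [b, z] len 2
add z (repeat z, move left end past it): [z] len 1
add j: [z, j] len 2
add b: [z, j, b] len 3
add h: [z, j, b, h] len 4
add z (repeat z, move left end past it): [j, b, h, z] len 4
add z (repeat z, move left end past it): [z] len 1
add n: [z, n] len 2
add j: [z, n, j] len 3
add n (repeat n, move left end past it): [j, n] len 2
add z: [j, n, z] len 3
add h: [j, n, z, h] len 4
add t: [j, n, z, h, t] len 5
Longest all-distinct length: 5.

5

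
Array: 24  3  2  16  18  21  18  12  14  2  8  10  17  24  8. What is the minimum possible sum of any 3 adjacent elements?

Each size-3 window and its sum:
24 3 2 → sum 29
3 2 16 → sum 21
2 16 18 → sum 36
16 18 21 → sum 55
18 21 18 → sum 57
21 18 12 → sum 51
18 12 14 → sum 44
12 14 2 → sum 28
14 2 8 → sum 24
2 8 10 → sum 20
8 10 17 → sum 35
10 17 24 → sum 51
17 24 8 → sum 49
Minimum of these is 20.

20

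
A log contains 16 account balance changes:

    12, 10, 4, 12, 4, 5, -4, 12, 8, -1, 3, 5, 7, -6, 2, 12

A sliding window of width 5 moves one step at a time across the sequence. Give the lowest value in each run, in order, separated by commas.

Sliding a size-5 window across the 16 values:
[12, 10, 4, 12, 4] → min 4
[10, 4, 12, 4, 5] → min 4
[4, 12, 4, 5, -4] → min -4
[12, 4, 5, -4, 12] → min -4
[4, 5, -4, 12, 8] → min -4
[5, -4, 12, 8, -1] → min -4
[-4, 12, 8, -1, 3] → min -4
[12, 8, -1, 3, 5] → min -1
[8, -1, 3, 5, 7] → min -1
[-1, 3, 5, 7, -6] → min -6
[3, 5, 7, -6, 2] → min -6
[5, 7, -6, 2, 12] → min -6

4, 4, -4, -4, -4, -4, -4, -1, -1, -6, -6, -6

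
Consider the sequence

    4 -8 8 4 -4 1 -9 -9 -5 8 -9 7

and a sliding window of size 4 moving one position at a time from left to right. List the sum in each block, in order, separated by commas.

4 -8 8 4 → sum 8
-8 8 4 -4 → sum 0
8 4 -4 1 → sum 9
4 -4 1 -9 → sum -8
-4 1 -9 -9 → sum -21
1 -9 -9 -5 → sum -22
-9 -9 -5 8 → sum -15
-9 -5 8 -9 → sum -15
-5 8 -9 7 → sum 1

8, 0, 9, -8, -21, -22, -15, -15, 1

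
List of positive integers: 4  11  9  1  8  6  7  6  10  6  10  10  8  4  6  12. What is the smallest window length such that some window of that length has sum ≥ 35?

Extend right; whenever the sum reaches 35, record the length and shrink from the left:
add 4: running sum 4 < 35
add 11: running sum 15 < 35
add 9: running sum 24 < 35
add 1: running sum 25 < 35
add 8: running sum 33 < 35
add 6: shortest ending here [11, 9, 1, 8, 6] sum 35, len 5
add 7: shortest ending here [11, 9, 1, 8, 6, 7] sum 42, len 6
add 6: shortest ending here [9, 1, 8, 6, 7, 6] sum 37, len 6
add 10: shortest ending here [8, 6, 7, 6, 10] sum 37, len 5
add 6: shortest ending here [6, 7, 6, 10, 6] sum 35, len 5
add 10: shortest ending here [7, 6, 10, 6, 10] sum 39, len 5
add 10: shortest ending here [10, 6, 10, 10] sum 36, len 4
add 8: shortest ending here [10, 6, 10, 10, 8] sum 44, len 5
add 4: shortest ending here [6, 10, 10, 8, 4] sum 38, len 5
add 6: shortest ending here [10, 10, 8, 4, 6] sum 38, len 5
add 12: shortest ending here [10, 8, 4, 6, 12] sum 40, len 5
Shortest qualifying length: 4.

4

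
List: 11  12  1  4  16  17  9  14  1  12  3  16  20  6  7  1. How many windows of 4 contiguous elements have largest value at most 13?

1

11 12 1 4 → max 12  ≤ 13 ✓
12 1 4 16 → max 16
1 4 16 17 → max 17
4 16 17 9 → max 17
16 17 9 14 → max 17
17 9 14 1 → max 17
9 14 1 12 → max 14
14 1 12 3 → max 14
1 12 3 16 → max 16
12 3 16 20 → max 20
3 16 20 6 → max 20
16 20 6 7 → max 20
20 6 7 1 → max 20
1 window satisfy the condition.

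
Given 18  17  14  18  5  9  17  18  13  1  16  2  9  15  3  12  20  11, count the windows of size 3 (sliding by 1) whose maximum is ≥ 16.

13

18 17 14 → max 18  ≥ 16 ✓
17 14 18 → max 18  ≥ 16 ✓
14 18 5 → max 18  ≥ 16 ✓
18 5 9 → max 18  ≥ 16 ✓
5 9 17 → max 17  ≥ 16 ✓
9 17 18 → max 18  ≥ 16 ✓
17 18 13 → max 18  ≥ 16 ✓
18 13 1 → max 18  ≥ 16 ✓
13 1 16 → max 16  ≥ 16 ✓
1 16 2 → max 16  ≥ 16 ✓
16 2 9 → max 16  ≥ 16 ✓
2 9 15 → max 15
9 15 3 → max 15
15 3 12 → max 15
3 12 20 → max 20  ≥ 16 ✓
12 20 11 → max 20  ≥ 16 ✓
13 windows satisfy the condition.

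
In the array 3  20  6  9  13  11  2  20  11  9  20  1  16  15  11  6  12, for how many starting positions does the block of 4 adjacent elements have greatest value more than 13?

[3, 20, 6, 9] → max 20  > 13 ✓
[20, 6, 9, 13] → max 20  > 13 ✓
[6, 9, 13, 11] → max 13
[9, 13, 11, 2] → max 13
[13, 11, 2, 20] → max 20  > 13 ✓
[11, 2, 20, 11] → max 20  > 13 ✓
[2, 20, 11, 9] → max 20  > 13 ✓
[20, 11, 9, 20] → max 20  > 13 ✓
[11, 9, 20, 1] → max 20  > 13 ✓
[9, 20, 1, 16] → max 20  > 13 ✓
[20, 1, 16, 15] → max 20  > 13 ✓
[1, 16, 15, 11] → max 16  > 13 ✓
[16, 15, 11, 6] → max 16  > 13 ✓
[15, 11, 6, 12] → max 15  > 13 ✓
12 windows satisfy the condition.

12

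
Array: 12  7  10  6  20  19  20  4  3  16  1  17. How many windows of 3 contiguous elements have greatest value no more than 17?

(12, 7, 10) → max 12  ≤ 17 ✓
(7, 10, 6) → max 10  ≤ 17 ✓
(10, 6, 20) → max 20
(6, 20, 19) → max 20
(20, 19, 20) → max 20
(19, 20, 4) → max 20
(20, 4, 3) → max 20
(4, 3, 16) → max 16  ≤ 17 ✓
(3, 16, 1) → max 16  ≤ 17 ✓
(16, 1, 17) → max 17  ≤ 17 ✓
5 windows satisfy the condition.

5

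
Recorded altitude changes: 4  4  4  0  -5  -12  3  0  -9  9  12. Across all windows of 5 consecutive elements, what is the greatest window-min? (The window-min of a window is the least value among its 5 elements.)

-5

Window mins for each of the 7 positions:
[4, 4, 4, 0, -5] → min -5
[4, 4, 0, -5, -12] → min -12
[4, 0, -5, -12, 3] → min -12
[0, -5, -12, 3, 0] → min -12
[-5, -12, 3, 0, -9] → min -12
[-12, 3, 0, -9, 9] → min -12
[3, 0, -9, 9, 12] → min -9
Greatest of these is -5.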